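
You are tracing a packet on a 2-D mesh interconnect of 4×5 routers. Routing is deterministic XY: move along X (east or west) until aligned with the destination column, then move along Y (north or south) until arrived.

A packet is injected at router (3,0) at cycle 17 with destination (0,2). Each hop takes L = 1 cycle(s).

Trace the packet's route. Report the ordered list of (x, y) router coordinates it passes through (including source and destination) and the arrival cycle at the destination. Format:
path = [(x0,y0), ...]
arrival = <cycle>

path = [(3,0), (2,0), (1,0), (0,0), (0,1), (0,2)]
arrival = 22

#0 — 3,0 | c17
#1 — 2,0 | c18 | W
#2 — 1,0 | c19 | W
#3 — 0,0 | c20 | W
#4 — 0,1 | c21 | N
#5 — 0,2 | c22 | N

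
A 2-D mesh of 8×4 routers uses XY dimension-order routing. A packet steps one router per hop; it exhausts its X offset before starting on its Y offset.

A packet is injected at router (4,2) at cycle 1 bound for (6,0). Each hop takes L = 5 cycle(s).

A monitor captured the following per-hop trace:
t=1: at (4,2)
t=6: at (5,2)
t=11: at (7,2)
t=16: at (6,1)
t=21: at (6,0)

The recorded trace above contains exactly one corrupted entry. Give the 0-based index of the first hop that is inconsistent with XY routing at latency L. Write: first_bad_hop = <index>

  1: Δx=+1 Δy=+0 Δt=5 [ok]
  2: Δx=+2 Δy=+0 Δt=5 [BAD: non-unit step]

first_bad_hop = 2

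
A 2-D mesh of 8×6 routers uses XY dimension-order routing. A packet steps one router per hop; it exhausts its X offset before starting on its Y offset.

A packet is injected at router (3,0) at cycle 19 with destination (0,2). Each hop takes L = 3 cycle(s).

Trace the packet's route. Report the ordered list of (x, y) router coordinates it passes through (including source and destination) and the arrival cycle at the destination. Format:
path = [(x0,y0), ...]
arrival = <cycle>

  0. router=(3,0) cycle=19 (inject)
  1. router=(2,0) cycle=22 dir=W
  2. router=(1,0) cycle=25 dir=W
  3. router=(0,0) cycle=28 dir=W
  4. router=(0,1) cycle=31 dir=N
  5. router=(0,2) cycle=34 dir=N

path = [(3,0), (2,0), (1,0), (0,0), (0,1), (0,2)]
arrival = 34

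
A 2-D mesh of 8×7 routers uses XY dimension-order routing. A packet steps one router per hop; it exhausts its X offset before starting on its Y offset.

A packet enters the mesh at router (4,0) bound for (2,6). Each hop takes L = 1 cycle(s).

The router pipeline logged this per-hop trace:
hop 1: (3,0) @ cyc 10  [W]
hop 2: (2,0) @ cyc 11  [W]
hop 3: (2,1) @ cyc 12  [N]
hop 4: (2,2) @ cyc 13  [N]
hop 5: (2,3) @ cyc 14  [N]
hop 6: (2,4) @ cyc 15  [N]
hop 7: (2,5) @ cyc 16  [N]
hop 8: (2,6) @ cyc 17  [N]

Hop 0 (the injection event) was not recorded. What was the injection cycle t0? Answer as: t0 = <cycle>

t0 = 9

Hop 1 reached at cycle 10; hop k is at t0 + k·L.
So t0 = 10 − 1·1 = 9.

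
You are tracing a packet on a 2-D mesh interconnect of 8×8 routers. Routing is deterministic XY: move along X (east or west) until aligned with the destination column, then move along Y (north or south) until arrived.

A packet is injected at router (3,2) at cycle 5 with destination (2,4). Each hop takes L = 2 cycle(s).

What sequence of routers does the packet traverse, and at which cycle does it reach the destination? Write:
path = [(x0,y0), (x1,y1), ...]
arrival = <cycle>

hop 0: (3,2) @ cyc 5
hop 1: (2,2) @ cyc 7  [W]
hop 2: (2,3) @ cyc 9  [N]
hop 3: (2,4) @ cyc 11  [N]

path = [(3,2), (2,2), (2,3), (2,4)]
arrival = 11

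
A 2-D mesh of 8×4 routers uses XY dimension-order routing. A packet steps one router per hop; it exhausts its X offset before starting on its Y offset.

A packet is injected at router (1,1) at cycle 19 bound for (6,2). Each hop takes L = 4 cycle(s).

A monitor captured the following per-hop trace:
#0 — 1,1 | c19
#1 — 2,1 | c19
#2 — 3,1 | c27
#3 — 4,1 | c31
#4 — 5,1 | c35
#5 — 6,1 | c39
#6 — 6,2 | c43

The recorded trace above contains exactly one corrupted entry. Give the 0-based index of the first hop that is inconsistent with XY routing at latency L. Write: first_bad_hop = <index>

first_bad_hop = 1

check 1→ d=(1,0) cyc+0: BAD: Δcyc=0≠L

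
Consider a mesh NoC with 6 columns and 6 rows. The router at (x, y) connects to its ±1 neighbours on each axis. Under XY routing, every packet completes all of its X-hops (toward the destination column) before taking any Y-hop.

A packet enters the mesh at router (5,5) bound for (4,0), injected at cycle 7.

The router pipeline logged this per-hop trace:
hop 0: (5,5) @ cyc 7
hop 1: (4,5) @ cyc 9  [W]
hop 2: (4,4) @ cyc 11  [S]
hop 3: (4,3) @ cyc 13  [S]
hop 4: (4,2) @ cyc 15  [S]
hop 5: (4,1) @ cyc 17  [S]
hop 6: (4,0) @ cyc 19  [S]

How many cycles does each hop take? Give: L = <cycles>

L = 2

Δcyc across hop 0→1: 9 − 7 = 2.
Per-hop latency L = Δcyc = 2.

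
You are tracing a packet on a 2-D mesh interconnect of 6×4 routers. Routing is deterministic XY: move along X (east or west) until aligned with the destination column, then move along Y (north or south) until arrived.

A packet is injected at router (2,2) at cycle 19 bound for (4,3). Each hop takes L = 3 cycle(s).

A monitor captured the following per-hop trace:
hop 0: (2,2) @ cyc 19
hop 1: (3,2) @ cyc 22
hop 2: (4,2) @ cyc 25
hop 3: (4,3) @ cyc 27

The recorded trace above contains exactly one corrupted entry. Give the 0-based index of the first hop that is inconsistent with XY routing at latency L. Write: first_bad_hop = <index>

first_bad_hop = 3

check 1→ d=(1,0) cyc+3: ok
check 2→ d=(1,0) cyc+3: ok
check 3→ d=(0,1) cyc+2: BAD: Δcyc=2≠L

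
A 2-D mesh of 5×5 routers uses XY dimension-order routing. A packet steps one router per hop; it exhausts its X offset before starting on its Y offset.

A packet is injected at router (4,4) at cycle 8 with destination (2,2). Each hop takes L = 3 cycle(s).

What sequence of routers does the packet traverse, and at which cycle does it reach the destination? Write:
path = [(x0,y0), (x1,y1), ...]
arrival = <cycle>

  0. router=(4,4) cycle=8 (inject)
  1. router=(3,4) cycle=11 dir=W
  2. router=(2,4) cycle=14 dir=W
  3. router=(2,3) cycle=17 dir=S
  4. router=(2,2) cycle=20 dir=S

path = [(4,4), (3,4), (2,4), (2,3), (2,2)]
arrival = 20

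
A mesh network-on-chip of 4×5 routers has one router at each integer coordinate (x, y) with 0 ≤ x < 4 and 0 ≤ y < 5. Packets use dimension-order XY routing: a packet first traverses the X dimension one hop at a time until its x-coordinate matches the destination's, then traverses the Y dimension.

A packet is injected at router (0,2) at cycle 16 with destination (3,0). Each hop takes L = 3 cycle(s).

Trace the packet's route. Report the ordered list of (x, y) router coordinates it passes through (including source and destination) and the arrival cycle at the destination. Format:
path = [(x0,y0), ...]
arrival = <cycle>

path = [(0,2), (1,2), (2,2), (3,2), (3,1), (3,0)]
arrival = 31

#0 — 0,2 | c16
#1 — 1,2 | c19 | E
#2 — 2,2 | c22 | E
#3 — 3,2 | c25 | E
#4 — 3,1 | c28 | S
#5 — 3,0 | c31 | S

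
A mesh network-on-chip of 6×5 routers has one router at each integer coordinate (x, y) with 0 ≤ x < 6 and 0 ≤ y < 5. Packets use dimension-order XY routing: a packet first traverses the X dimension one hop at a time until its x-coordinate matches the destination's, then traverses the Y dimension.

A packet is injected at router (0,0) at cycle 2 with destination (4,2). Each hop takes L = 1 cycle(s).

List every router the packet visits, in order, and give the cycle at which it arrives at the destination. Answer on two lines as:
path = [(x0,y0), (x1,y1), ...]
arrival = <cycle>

[0] x=0 y=0 t=2
[1] x=1 y=0 t=3 →E
[2] x=2 y=0 t=4 →E
[3] x=3 y=0 t=5 →E
[4] x=4 y=0 t=6 →E
[5] x=4 y=1 t=7 →N
[6] x=4 y=2 t=8 →N

path = [(0,0), (1,0), (2,0), (3,0), (4,0), (4,1), (4,2)]
arrival = 8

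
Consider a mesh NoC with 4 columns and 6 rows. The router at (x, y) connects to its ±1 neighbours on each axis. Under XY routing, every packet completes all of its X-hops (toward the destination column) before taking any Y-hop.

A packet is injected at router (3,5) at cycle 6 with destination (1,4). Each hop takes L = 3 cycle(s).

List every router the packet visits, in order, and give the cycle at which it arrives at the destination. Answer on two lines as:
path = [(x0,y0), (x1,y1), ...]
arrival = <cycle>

path = [(3,5), (2,5), (1,5), (1,4)]
arrival = 15

src (3,5)  cyc=6
W→(2,5)  cyc=9
W→(1,5)  cyc=12
S→(1,4)  cyc=15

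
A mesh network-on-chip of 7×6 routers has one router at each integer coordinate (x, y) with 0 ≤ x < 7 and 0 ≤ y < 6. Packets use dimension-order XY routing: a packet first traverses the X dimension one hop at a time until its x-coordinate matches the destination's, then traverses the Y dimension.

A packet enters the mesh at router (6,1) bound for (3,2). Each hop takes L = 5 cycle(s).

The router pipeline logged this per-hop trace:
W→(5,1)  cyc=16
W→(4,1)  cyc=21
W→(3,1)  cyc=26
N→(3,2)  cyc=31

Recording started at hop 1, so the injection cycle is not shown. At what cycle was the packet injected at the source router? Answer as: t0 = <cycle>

t0 = 11

At hop 1 the cycle is 16; in general cyc_k = t0 + kL.
t0 = cyc[1] − L = 16 − 5 = 11.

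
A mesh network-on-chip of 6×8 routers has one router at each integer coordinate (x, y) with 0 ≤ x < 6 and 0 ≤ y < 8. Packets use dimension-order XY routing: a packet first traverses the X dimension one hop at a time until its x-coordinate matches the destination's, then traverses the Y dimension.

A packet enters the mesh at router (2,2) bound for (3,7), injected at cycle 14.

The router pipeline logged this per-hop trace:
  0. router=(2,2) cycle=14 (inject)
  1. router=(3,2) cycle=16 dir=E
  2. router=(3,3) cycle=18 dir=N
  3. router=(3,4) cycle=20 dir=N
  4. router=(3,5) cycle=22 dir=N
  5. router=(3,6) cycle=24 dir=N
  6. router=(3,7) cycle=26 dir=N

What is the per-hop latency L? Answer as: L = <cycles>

L = 2

Between hops 0 and 1 the cycle counter advances 16 − 14 = 2.
Each hop adds L, hence L = 2.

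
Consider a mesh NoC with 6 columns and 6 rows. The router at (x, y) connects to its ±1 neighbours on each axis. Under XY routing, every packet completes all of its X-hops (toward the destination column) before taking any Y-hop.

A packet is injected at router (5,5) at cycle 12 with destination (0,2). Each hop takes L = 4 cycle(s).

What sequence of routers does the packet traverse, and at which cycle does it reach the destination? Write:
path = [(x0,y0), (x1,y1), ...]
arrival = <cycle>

  0. router=(5,5) cycle=12 (inject)
  1. router=(4,5) cycle=16 dir=W
  2. router=(3,5) cycle=20 dir=W
  3. router=(2,5) cycle=24 dir=W
  4. router=(1,5) cycle=28 dir=W
  5. router=(0,5) cycle=32 dir=W
  6. router=(0,4) cycle=36 dir=S
  7. router=(0,3) cycle=40 dir=S
  8. router=(0,2) cycle=44 dir=S

path = [(5,5), (4,5), (3,5), (2,5), (1,5), (0,5), (0,4), (0,3), (0,2)]
arrival = 44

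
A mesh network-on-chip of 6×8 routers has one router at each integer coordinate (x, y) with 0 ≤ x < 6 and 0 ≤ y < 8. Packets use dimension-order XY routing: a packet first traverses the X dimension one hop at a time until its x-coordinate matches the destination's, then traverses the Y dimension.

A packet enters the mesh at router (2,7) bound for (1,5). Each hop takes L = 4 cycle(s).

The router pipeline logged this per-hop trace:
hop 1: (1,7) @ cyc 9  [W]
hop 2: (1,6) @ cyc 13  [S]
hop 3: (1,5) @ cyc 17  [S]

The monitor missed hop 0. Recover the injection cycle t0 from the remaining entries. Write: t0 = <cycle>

Hop 1 reached at cycle 9; hop k is at t0 + k·L.
t0 = cyc[1] − L = 9 − 4 = 5.

t0 = 5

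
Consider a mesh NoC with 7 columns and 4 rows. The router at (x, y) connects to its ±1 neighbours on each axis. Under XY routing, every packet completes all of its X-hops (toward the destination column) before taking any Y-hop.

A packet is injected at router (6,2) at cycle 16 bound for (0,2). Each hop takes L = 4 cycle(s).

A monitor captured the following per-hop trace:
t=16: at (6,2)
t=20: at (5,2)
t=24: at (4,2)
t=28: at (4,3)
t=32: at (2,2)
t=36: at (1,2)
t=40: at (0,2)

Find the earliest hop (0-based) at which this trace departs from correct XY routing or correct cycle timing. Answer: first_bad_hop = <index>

first_bad_hop = 3

[1] (-1,+0) / 4c ⇒ ok
[2] (-1,+0) / 4c ⇒ ok
[3] (+0,+1) / 4c ⇒ BAD: Y-move but x=4≠0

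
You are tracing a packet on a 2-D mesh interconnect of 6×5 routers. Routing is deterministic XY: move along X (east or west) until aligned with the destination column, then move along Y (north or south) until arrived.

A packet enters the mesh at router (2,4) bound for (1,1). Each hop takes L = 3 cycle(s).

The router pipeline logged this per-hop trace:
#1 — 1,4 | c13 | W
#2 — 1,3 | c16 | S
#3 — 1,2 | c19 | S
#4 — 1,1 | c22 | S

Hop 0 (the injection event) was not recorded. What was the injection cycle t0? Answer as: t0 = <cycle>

t0 = 10

Hop 1 reached at cycle 13; hop k is at t0 + k·L.
So t0 = 13 − 1·3 = 10.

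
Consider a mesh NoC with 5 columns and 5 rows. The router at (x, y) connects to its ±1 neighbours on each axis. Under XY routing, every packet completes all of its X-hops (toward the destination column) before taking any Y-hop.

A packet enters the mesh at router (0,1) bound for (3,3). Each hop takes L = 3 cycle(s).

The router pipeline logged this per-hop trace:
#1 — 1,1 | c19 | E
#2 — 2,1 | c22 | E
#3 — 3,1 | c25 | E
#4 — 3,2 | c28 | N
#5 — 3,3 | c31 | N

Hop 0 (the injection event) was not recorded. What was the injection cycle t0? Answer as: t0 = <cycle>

The first recorded entry is hop 1 at cycle 19.
Therefore t0 = 19 − L = 16.

t0 = 16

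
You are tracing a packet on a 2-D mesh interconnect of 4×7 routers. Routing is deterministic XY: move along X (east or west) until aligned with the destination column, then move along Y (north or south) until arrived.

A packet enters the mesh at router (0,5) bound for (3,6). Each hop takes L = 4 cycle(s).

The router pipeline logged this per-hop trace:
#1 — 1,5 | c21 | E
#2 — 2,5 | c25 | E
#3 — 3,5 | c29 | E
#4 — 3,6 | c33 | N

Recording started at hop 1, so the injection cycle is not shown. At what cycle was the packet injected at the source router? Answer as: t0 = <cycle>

cyc[1] = 21 and cyc[k] = t0 + k·L for every k.
t0 = cyc[1] − L = 21 − 4 = 17.

t0 = 17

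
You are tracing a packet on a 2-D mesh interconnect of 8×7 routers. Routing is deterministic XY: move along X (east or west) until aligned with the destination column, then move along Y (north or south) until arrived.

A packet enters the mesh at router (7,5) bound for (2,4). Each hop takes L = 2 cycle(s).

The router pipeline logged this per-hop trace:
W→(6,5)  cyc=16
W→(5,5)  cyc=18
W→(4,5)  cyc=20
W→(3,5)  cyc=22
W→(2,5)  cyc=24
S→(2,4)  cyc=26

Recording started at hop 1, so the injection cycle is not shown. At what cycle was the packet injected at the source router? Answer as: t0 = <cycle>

t0 = 14

The first recorded entry is hop 1 at cycle 16.
t0 = cyc[1] − L = 16 − 2 = 14.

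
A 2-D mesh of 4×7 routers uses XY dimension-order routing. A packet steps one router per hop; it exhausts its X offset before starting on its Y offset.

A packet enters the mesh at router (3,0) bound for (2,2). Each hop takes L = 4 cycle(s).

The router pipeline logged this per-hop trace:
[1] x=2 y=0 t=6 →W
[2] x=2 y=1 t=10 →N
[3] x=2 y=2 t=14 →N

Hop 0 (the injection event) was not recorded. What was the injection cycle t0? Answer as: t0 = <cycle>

At hop 1 the cycle is 6; in general cyc_k = t0 + kL.
Subtract one hop: t0 = 6 − 4 = 2.

t0 = 2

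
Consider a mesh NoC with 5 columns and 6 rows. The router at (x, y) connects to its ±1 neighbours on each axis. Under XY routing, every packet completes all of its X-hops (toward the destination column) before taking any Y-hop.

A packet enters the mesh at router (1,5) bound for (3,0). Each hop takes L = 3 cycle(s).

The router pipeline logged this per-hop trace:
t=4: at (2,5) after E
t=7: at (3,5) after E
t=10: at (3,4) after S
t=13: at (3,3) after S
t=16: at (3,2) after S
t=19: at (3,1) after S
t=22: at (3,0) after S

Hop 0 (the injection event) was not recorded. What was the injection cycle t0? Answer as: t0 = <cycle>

cyc[1] = 4 and cyc[k] = t0 + k·L for every k.
So t0 = 4 − 1·3 = 1.

t0 = 1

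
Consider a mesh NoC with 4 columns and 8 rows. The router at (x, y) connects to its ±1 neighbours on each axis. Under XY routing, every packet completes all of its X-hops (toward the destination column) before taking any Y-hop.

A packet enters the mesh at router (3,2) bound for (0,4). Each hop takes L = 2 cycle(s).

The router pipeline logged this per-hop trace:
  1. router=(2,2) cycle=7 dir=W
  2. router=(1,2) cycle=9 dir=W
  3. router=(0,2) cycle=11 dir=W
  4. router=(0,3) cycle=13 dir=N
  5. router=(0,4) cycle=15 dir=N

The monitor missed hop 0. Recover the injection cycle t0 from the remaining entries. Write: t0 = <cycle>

The first recorded entry is hop 1 at cycle 7.
So t0 = 7 − 1·2 = 5.

t0 = 5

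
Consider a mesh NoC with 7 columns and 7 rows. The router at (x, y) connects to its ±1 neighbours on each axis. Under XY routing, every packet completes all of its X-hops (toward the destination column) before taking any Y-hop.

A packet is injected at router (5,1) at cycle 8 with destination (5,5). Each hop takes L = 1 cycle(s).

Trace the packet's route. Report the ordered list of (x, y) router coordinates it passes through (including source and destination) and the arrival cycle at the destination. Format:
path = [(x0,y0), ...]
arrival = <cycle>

path = [(5,1), (5,2), (5,3), (5,4), (5,5)]
arrival = 12

[0] x=5 y=1 t=8
[1] x=5 y=2 t=9 →N
[2] x=5 y=3 t=10 →N
[3] x=5 y=4 t=11 →N
[4] x=5 y=5 t=12 →N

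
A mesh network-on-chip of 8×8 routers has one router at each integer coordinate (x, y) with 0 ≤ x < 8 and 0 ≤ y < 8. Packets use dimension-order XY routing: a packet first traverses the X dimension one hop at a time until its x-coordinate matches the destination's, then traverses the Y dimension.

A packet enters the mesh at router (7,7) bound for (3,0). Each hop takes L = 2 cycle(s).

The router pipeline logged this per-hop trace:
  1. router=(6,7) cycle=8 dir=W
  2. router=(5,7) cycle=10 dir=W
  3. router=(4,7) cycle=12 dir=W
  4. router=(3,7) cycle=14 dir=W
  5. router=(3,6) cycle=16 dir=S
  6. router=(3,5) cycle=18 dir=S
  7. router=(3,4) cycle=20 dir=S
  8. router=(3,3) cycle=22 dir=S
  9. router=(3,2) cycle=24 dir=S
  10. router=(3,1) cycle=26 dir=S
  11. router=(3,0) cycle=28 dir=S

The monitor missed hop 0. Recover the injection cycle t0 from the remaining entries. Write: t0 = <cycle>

The first recorded entry is hop 1 at cycle 8.
t0 = cyc[1] − L = 8 − 2 = 6.

t0 = 6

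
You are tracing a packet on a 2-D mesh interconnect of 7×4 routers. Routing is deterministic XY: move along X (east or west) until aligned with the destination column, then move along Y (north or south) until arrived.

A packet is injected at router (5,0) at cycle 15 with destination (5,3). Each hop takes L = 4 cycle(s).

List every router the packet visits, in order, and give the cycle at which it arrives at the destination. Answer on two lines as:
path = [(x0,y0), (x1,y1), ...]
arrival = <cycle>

src (5,0)  cyc=15
N→(5,1)  cyc=19
N→(5,2)  cyc=23
N→(5,3)  cyc=27

path = [(5,0), (5,1), (5,2), (5,3)]
arrival = 27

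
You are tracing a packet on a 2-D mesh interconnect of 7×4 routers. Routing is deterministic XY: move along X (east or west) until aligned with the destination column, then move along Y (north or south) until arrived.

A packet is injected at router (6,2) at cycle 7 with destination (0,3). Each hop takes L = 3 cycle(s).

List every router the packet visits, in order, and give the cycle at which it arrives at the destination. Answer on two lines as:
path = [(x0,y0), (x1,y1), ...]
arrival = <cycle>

src (6,2)  cyc=7
W→(5,2)  cyc=10
W→(4,2)  cyc=13
W→(3,2)  cyc=16
W→(2,2)  cyc=19
W→(1,2)  cyc=22
W→(0,2)  cyc=25
N→(0,3)  cyc=28

path = [(6,2), (5,2), (4,2), (3,2), (2,2), (1,2), (0,2), (0,3)]
arrival = 28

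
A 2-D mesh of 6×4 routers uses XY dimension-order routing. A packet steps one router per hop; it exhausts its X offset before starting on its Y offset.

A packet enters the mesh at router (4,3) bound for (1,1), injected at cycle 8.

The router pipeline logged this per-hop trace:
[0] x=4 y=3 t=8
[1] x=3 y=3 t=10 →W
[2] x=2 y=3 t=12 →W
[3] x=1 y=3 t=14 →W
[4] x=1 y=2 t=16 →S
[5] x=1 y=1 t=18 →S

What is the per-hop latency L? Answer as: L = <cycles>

cyc[1] − cyc[0] = 10 − 8 = 2.
That increment is L by definition: L = 2.

L = 2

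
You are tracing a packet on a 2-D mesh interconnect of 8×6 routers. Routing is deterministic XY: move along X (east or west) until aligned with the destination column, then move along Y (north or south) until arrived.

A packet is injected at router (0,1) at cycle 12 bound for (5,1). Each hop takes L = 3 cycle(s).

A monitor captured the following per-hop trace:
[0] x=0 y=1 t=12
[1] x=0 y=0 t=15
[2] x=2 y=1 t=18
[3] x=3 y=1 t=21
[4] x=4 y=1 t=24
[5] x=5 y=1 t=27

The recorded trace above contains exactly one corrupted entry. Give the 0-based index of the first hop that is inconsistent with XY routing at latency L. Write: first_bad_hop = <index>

first_bad_hop = 1

  1: Δx=+0 Δy=-1 Δt=3 [BAD: Y-move but x=0≠5]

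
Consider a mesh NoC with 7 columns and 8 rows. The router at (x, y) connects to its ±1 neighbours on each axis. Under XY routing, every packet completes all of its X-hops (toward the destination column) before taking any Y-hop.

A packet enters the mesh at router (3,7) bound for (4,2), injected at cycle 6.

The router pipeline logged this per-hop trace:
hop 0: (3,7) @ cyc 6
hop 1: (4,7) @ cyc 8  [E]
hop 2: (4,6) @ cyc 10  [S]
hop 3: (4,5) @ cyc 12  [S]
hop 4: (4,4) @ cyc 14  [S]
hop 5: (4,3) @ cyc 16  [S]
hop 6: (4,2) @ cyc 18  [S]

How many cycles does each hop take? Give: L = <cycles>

Δcyc across hop 0→1: 8 − 6 = 2.
One hop costs L cycles, so L = 2.

L = 2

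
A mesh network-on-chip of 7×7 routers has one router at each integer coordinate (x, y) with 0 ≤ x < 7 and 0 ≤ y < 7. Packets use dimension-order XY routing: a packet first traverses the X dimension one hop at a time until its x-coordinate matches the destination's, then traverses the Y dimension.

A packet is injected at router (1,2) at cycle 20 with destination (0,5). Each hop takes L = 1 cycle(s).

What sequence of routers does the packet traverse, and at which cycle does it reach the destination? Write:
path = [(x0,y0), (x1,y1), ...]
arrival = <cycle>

  0. router=(1,2) cycle=20 (inject)
  1. router=(0,2) cycle=21 dir=W
  2. router=(0,3) cycle=22 dir=N
  3. router=(0,4) cycle=23 dir=N
  4. router=(0,5) cycle=24 dir=N

path = [(1,2), (0,2), (0,3), (0,4), (0,5)]
arrival = 24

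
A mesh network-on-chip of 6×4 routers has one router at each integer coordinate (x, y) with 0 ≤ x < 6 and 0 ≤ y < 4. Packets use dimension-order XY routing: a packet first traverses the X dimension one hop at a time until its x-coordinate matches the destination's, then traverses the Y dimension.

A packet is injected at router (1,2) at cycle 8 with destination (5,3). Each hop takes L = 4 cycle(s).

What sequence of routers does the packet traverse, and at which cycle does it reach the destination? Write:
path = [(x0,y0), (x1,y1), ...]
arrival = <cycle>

#0 — 1,2 | c8
#1 — 2,2 | c12 | E
#2 — 3,2 | c16 | E
#3 — 4,2 | c20 | E
#4 — 5,2 | c24 | E
#5 — 5,3 | c28 | N

path = [(1,2), (2,2), (3,2), (4,2), (5,2), (5,3)]
arrival = 28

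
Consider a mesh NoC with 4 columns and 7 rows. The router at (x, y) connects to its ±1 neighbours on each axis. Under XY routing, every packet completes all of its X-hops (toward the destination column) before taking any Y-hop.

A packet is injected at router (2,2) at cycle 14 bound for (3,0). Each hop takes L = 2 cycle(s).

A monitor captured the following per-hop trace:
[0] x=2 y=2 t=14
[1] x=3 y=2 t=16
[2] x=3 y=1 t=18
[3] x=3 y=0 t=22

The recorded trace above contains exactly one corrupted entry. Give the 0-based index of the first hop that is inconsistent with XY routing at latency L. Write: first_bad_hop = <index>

hop 1: step (+1,+0), +2 cyc — ok
hop 2: step (+0,-1), +2 cyc — ok
hop 3: step (+0,-1), +4 cyc — BAD: Δcyc=4≠L

first_bad_hop = 3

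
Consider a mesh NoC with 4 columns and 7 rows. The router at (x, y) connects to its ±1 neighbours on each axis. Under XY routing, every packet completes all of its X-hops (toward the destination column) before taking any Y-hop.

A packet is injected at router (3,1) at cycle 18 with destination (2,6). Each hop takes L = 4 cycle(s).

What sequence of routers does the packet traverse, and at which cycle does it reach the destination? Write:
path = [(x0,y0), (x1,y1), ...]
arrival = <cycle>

[0] x=3 y=1 t=18
[1] x=2 y=1 t=22 →W
[2] x=2 y=2 t=26 →N
[3] x=2 y=3 t=30 →N
[4] x=2 y=4 t=34 →N
[5] x=2 y=5 t=38 →N
[6] x=2 y=6 t=42 →N

path = [(3,1), (2,1), (2,2), (2,3), (2,4), (2,5), (2,6)]
arrival = 42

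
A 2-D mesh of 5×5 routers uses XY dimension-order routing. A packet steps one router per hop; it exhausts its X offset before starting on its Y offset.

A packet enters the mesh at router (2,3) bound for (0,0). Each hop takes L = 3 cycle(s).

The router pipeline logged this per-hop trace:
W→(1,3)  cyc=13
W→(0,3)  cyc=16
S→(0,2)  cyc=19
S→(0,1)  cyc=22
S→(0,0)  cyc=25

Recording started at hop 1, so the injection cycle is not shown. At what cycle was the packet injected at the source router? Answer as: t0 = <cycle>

The first recorded entry is hop 1 at cycle 13.
So t0 = 13 − 1·3 = 10.

t0 = 10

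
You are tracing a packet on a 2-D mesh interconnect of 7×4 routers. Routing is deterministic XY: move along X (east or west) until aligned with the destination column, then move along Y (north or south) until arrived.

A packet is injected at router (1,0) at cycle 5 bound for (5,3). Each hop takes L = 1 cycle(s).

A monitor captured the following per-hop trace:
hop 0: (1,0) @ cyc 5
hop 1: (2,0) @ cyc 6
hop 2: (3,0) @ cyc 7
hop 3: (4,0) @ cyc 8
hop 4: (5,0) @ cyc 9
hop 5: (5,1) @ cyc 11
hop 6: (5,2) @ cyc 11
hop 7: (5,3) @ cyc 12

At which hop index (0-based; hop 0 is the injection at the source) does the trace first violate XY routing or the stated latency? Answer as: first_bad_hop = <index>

  1: Δx=+1 Δy=+0 Δt=1 [ok]
  2: Δx=+1 Δy=+0 Δt=1 [ok]
  3: Δx=+1 Δy=+0 Δt=1 [ok]
  4: Δx=+1 Δy=+0 Δt=1 [ok]
  5: Δx=+0 Δy=+1 Δt=2 [BAD: Δcyc=2≠L]

first_bad_hop = 5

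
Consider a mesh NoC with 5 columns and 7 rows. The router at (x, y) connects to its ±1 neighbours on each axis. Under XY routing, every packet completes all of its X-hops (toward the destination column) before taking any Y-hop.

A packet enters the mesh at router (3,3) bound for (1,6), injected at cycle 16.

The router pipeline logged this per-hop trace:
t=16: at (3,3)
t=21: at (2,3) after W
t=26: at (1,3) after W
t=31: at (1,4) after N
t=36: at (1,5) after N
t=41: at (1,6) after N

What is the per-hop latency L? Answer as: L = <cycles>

L = 5

Δcyc across hop 0→1: 21 − 16 = 5.
Per-hop latency L = Δcyc = 5.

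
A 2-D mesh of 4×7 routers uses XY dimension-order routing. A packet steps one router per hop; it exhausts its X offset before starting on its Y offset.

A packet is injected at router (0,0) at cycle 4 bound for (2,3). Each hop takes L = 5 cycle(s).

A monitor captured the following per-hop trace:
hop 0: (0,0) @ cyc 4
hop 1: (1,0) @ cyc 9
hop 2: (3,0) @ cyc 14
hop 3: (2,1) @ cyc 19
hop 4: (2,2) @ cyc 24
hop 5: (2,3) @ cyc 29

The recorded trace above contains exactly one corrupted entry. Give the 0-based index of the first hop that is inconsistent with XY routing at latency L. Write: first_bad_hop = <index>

first_bad_hop = 2

  1: Δx=+1 Δy=+0 Δt=5 [ok]
  2: Δx=+2 Δy=+0 Δt=5 [BAD: non-unit step]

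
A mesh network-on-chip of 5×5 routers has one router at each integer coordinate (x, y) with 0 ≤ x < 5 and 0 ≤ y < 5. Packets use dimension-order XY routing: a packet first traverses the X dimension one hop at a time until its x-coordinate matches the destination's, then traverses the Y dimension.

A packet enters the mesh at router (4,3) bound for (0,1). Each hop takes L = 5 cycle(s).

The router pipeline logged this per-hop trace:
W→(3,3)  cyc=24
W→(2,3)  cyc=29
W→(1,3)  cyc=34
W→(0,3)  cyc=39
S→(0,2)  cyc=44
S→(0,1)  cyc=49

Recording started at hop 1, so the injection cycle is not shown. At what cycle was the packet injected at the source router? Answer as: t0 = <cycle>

t0 = 19

The first recorded entry is hop 1 at cycle 24.
Therefore t0 = 24 − L = 19.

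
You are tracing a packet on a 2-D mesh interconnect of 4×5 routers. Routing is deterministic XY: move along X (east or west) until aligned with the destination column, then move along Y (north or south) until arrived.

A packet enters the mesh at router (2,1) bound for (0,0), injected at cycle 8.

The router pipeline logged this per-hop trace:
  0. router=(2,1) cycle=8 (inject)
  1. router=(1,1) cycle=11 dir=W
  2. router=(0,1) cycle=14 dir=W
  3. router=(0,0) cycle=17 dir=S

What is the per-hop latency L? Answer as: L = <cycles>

Δcyc across hop 0→1: 11 − 8 = 3.
Per-hop latency L = Δcyc = 3.

L = 3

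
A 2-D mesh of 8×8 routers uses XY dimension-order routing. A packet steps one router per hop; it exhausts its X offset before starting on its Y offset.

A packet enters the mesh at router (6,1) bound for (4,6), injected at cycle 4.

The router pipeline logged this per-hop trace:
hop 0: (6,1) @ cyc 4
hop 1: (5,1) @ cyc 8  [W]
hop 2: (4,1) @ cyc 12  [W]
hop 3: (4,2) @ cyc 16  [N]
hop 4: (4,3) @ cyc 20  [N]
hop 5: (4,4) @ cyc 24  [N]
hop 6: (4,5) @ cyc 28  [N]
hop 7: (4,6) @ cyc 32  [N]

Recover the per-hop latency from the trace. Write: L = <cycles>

From hop 0 (4) to hop 1 (8): +4 cycles.
One hop costs L cycles, so L = 4.

L = 4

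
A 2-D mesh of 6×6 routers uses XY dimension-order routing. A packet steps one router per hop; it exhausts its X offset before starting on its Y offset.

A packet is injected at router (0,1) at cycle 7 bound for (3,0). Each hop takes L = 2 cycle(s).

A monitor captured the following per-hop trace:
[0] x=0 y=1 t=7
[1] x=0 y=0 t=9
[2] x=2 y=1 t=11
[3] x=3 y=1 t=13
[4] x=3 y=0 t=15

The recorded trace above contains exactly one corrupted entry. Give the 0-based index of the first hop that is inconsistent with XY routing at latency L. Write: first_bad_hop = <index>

first_bad_hop = 1

  1: Δx=+0 Δy=-1 Δt=2 [BAD: Y-move but x=0≠3]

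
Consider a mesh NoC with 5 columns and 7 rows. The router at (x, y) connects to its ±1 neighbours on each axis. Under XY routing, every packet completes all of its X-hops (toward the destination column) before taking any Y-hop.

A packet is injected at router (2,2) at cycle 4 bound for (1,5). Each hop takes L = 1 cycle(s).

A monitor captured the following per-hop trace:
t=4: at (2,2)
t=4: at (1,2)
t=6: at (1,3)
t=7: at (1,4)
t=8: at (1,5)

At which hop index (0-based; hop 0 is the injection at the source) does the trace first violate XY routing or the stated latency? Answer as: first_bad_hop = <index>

  1: Δx=-1 Δy=+0 Δt=0 [BAD: Δcyc=0≠L]

first_bad_hop = 1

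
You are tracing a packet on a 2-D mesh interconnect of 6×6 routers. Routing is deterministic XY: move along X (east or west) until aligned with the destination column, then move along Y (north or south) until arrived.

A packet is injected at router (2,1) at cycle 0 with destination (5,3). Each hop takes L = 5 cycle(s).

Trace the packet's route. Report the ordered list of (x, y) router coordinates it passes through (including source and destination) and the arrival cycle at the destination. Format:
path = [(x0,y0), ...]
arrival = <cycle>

#0 — 2,1 | c0
#1 — 3,1 | c5 | E
#2 — 4,1 | c10 | E
#3 — 5,1 | c15 | E
#4 — 5,2 | c20 | N
#5 — 5,3 | c25 | N

path = [(2,1), (3,1), (4,1), (5,1), (5,2), (5,3)]
arrival = 25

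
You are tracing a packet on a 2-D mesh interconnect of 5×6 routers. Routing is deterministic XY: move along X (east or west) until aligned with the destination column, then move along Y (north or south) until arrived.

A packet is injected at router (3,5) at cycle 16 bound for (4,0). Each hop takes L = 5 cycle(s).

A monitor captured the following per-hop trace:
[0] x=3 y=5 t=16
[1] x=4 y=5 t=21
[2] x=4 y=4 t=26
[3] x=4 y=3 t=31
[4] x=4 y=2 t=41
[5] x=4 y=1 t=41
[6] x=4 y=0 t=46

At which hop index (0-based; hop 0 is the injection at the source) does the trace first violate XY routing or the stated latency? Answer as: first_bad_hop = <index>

check 1→ d=(1,0) cyc+5: ok
check 2→ d=(0,-1) cyc+5: ok
check 3→ d=(0,-1) cyc+5: ok
check 4→ d=(0,-1) cyc+10: BAD: Δcyc=10≠L

first_bad_hop = 4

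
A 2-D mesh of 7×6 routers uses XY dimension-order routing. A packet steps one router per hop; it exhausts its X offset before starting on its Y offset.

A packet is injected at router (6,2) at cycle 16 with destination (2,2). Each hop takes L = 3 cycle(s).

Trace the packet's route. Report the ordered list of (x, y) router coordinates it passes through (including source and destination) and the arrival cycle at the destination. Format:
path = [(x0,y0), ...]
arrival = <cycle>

path = [(6,2), (5,2), (4,2), (3,2), (2,2)]
arrival = 28

#0 — 6,2 | c16
#1 — 5,2 | c19 | W
#2 — 4,2 | c22 | W
#3 — 3,2 | c25 | W
#4 — 2,2 | c28 | W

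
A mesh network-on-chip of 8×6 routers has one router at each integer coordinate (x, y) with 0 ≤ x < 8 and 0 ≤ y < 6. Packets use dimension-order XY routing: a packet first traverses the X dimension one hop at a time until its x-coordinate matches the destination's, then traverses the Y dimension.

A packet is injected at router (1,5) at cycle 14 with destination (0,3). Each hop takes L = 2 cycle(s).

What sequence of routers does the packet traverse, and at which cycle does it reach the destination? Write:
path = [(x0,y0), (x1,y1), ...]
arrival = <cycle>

path = [(1,5), (0,5), (0,4), (0,3)]
arrival = 20

hop 0: (1,5) @ cyc 14
hop 1: (0,5) @ cyc 16  [W]
hop 2: (0,4) @ cyc 18  [S]
hop 3: (0,3) @ cyc 20  [S]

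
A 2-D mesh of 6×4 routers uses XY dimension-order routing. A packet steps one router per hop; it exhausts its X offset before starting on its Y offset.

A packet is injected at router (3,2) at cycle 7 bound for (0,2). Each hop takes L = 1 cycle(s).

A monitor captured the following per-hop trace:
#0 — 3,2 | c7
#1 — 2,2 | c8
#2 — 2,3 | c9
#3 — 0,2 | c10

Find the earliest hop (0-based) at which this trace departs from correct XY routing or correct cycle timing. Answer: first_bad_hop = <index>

first_bad_hop = 2

[1] (-1,+0) / 1c ⇒ ok
[2] (+0,+1) / 1c ⇒ BAD: Y-move but x=2≠0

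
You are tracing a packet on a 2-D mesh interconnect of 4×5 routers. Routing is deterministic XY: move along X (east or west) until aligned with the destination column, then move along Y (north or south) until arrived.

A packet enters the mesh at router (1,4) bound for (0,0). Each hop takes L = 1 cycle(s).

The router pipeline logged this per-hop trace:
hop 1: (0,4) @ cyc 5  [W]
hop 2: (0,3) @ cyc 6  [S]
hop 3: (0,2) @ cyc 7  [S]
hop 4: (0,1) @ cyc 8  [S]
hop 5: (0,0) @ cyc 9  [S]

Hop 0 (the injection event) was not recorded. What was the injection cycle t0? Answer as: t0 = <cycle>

t0 = 4

The first recorded entry is hop 1 at cycle 5.
Subtract one hop: t0 = 5 − 1 = 4.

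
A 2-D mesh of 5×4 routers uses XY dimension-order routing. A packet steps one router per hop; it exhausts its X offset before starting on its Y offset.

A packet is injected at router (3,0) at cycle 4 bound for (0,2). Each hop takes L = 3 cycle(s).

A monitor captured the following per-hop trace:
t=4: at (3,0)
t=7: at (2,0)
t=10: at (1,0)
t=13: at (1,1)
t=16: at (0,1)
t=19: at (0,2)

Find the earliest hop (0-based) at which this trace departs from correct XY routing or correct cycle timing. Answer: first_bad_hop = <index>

  1: Δx=-1 Δy=+0 Δt=3 [ok]
  2: Δx=-1 Δy=+0 Δt=3 [ok]
  3: Δx=+0 Δy=+1 Δt=3 [BAD: Y-move but x=1≠0]

first_bad_hop = 3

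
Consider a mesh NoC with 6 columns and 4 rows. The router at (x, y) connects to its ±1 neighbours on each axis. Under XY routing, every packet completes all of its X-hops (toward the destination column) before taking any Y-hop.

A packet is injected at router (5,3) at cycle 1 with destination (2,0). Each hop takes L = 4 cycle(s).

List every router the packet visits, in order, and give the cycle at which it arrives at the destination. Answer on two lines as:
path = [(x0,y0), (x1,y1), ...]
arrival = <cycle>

  0. router=(5,3) cycle=1 (inject)
  1. router=(4,3) cycle=5 dir=W
  2. router=(3,3) cycle=9 dir=W
  3. router=(2,3) cycle=13 dir=W
  4. router=(2,2) cycle=17 dir=S
  5. router=(2,1) cycle=21 dir=S
  6. router=(2,0) cycle=25 dir=S

path = [(5,3), (4,3), (3,3), (2,3), (2,2), (2,1), (2,0)]
arrival = 25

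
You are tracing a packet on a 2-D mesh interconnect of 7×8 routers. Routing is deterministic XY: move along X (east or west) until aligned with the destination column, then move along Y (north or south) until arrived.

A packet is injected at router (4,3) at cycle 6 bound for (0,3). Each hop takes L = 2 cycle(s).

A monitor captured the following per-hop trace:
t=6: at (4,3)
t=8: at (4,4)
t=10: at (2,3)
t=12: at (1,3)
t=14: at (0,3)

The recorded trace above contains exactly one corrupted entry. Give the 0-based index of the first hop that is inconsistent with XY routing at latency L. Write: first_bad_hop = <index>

first_bad_hop = 1

hop 1: step (+0,+1), +2 cyc — BAD: Y-move but x=4≠0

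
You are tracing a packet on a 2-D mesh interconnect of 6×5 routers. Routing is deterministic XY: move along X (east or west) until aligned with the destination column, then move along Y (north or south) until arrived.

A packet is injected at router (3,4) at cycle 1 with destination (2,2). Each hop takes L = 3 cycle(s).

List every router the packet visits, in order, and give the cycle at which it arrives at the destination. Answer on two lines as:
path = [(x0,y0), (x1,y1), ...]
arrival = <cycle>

[0] x=3 y=4 t=1
[1] x=2 y=4 t=4 →W
[2] x=2 y=3 t=7 →S
[3] x=2 y=2 t=10 →S

path = [(3,4), (2,4), (2,3), (2,2)]
arrival = 10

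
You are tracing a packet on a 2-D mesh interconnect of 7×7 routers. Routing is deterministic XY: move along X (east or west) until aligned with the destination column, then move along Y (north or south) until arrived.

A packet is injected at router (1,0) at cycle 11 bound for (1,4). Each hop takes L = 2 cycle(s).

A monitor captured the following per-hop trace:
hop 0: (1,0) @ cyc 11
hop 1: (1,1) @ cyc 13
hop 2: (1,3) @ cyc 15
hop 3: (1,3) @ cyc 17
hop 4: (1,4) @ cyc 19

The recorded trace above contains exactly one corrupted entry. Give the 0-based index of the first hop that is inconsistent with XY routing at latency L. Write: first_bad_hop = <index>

  1: Δx=+0 Δy=+1 Δt=2 [ok]
  2: Δx=+0 Δy=+2 Δt=2 [BAD: non-unit step]

first_bad_hop = 2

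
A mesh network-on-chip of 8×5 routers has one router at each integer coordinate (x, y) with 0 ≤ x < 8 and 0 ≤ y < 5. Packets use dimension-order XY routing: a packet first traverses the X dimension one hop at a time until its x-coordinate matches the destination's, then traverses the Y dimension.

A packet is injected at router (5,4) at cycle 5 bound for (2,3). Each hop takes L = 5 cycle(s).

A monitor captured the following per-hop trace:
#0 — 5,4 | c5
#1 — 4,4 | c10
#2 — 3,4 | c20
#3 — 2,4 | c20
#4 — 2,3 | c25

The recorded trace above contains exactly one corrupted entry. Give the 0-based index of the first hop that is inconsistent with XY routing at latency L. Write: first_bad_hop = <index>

check 1→ d=(-1,0) cyc+5: ok
check 2→ d=(-1,0) cyc+10: BAD: Δcyc=10≠L

first_bad_hop = 2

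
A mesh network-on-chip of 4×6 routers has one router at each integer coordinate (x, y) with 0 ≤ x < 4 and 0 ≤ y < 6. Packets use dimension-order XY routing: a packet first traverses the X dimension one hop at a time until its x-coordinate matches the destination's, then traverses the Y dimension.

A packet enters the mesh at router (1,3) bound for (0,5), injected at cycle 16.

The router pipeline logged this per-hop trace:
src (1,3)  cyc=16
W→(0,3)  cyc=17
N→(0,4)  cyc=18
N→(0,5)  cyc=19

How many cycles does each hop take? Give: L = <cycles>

From hop 0 (16) to hop 1 (17): +1 cycles.
Per-hop latency L = Δcyc = 1.

L = 1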